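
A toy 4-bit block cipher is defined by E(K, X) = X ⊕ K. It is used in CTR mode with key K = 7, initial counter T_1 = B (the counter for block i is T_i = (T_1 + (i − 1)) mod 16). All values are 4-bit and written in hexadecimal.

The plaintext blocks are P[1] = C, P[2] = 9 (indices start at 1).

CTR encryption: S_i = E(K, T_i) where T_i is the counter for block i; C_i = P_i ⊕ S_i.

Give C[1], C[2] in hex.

C[1] = 0, C[2] = 2

C[1]: T = B, S = E(K, T) = C; C ⊕ C = 0.
C[2]: T = C, S = E(K, T) = B; 9 ⊕ B = 2.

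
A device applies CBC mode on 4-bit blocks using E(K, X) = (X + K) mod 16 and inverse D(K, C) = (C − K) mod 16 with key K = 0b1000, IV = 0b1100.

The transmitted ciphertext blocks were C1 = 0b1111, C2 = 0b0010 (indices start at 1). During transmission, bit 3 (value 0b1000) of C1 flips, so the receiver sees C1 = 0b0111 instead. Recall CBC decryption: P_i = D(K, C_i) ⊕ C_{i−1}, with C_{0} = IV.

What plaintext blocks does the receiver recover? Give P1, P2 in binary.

Only C1 changed, to 0b0111. In CBC, a change in C_i garbles P_i and flips the same bit in P_{i+1}. Decrypting the received ciphertext:
P1: D(K, 0b0111) = 0b1111; 0b1111 ⊕ 0b1100 = 0b0011.
P2: D(K, 0b0010) = 0b1010; 0b1010 ⊕ 0b0111 = 0b1101.
Blocks that differ from the original plaintext: P1, P2.

P1 = 0b0011, P2 = 0b1101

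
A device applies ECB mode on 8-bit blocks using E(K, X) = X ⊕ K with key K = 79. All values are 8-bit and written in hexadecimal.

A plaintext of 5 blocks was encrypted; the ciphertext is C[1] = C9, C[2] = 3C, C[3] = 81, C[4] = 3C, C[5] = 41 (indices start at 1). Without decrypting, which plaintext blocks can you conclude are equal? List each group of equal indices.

P[2] = P[4]

ECB encrypts each block independently with the same key, so equal ciphertext blocks imply equal plaintext blocks.
C[2] = C[4] = 3C, so P[2] = P[4].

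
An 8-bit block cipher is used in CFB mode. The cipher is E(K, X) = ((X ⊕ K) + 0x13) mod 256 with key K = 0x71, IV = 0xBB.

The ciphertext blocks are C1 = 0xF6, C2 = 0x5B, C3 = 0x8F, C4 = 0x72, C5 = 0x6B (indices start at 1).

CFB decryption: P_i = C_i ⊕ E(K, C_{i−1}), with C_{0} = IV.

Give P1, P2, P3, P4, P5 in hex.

P1: E(K, 0xBB) = 0xDD; 0xF6 ⊕ 0xDD = 0x2B.
P2: E(K, 0xF6) = 0x9A; 0x5B ⊕ 0x9A = 0xC1.
P3: E(K, 0x5B) = 0x3D; 0x8F ⊕ 0x3D = 0xB2.
P4: E(K, 0x8F) = 0x11; 0x72 ⊕ 0x11 = 0x63.
P5: E(K, 0x72) = 0x16; 0x6B ⊕ 0x16 = 0x7D.

P1 = 0x2B, P2 = 0xC1, P3 = 0xB2, P4 = 0x63, P5 = 0x7D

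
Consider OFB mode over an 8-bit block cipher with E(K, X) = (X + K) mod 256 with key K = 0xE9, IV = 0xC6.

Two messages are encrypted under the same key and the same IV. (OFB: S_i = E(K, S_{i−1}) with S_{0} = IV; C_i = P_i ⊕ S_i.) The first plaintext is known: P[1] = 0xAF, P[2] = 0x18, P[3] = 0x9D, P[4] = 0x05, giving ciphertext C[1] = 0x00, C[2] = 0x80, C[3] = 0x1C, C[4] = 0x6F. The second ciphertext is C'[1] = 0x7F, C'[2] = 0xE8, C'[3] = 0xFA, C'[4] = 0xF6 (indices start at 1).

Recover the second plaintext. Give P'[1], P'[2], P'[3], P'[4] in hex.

P'[1] = 0xD0, P'[2] = 0x70, P'[3] = 0x7B, P'[4] = 0x9C

In OFB with a reused IV, both messages share the same keystream S_i, so C_i ⊕ C'_i = P_i ⊕ P'_i and thus P'_i = P_i ⊕ C_i ⊕ C'_i.
P'[1]: 0xAF ⊕ 0x00 ⊕ 0x7F = 0xD0.
P'[2]: 0x18 ⊕ 0x80 ⊕ 0xE8 = 0x70.
P'[3]: 0x9D ⊕ 0x1C ⊕ 0xFA = 0x7B.
P'[4]: 0x05 ⊕ 0x6F ⊕ 0xF6 = 0x9C.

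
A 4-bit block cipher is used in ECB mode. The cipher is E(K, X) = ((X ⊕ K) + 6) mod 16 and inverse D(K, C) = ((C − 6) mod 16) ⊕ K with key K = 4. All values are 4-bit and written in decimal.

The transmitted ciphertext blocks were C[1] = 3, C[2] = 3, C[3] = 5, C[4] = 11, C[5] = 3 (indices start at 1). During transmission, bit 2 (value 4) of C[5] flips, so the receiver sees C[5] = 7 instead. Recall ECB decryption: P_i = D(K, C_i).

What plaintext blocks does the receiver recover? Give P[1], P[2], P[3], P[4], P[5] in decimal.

P[1] = 9, P[2] = 9, P[3] = 11, P[4] = 1, P[5] = 5

Only C[5] changed, to 7. In ECB, a change in C_i affects only P_i. Decrypting the received ciphertext:
P[1]: D(K, 3) = 9.
P[2]: D(K, 3) = 9.
P[3]: D(K, 5) = 11.
P[4]: D(K, 11) = 1.
P[5]: D(K, 7) = 5.
Blocks that differ from the original plaintext: P[5].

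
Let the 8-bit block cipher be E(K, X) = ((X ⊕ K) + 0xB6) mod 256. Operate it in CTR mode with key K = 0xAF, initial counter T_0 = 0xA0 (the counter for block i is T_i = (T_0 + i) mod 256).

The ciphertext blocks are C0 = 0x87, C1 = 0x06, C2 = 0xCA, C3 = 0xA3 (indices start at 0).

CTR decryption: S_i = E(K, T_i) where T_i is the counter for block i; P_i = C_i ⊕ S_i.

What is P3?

P3: T = 0xA3, S = E(K, T) = 0xC2; 0xA3 ⊕ 0xC2 = 0x61.

P3 = 0x61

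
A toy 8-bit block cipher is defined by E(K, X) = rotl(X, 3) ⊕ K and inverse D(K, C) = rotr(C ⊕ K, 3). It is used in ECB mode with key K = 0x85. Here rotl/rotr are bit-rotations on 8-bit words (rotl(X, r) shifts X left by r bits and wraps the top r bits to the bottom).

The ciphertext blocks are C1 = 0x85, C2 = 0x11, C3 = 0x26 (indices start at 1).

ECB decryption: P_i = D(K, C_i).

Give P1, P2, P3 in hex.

P1 = 0x00, P2 = 0x92, P3 = 0x74

P1: D(K, 0x85) = 0x00.
P2: D(K, 0x11) = 0x92.
P3: D(K, 0x26) = 0x74.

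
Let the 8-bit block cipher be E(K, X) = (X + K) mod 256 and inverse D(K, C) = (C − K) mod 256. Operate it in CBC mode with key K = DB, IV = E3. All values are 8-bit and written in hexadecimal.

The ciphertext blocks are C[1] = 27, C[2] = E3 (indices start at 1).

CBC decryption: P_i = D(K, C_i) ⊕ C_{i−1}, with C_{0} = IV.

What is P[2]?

P[2]: D(K, E3) = 08; 08 ⊕ 27 = 2F.

P[2] = 2F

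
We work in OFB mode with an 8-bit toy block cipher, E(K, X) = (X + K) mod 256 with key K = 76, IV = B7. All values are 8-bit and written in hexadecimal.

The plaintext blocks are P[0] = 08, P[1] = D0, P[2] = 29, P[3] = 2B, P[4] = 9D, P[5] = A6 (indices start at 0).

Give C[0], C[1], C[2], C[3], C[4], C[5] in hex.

OFB encryption: S_i = E(K, S_{i−1}) with S_{−1} = IV; C_i = P_i ⊕ S_i.
C[0]: S = E(K, B7) = 2D; 08 ⊕ 2D = 25.
C[1]: S = E(K, 2D) = A3; D0 ⊕ A3 = 73.
C[2]: S = E(K, A3) = 19; 29 ⊕ 19 = 30.
C[3]: S = E(K, 19) = 8F; 2B ⊕ 8F = A4.
C[4]: S = E(K, 8F) = 05; 9D ⊕ 05 = 98.
C[5]: S = E(K, 05) = 7B; A6 ⊕ 7B = DD.

C[0] = 25, C[1] = 73, C[2] = 30, C[3] = A4, C[4] = 98, C[5] = DD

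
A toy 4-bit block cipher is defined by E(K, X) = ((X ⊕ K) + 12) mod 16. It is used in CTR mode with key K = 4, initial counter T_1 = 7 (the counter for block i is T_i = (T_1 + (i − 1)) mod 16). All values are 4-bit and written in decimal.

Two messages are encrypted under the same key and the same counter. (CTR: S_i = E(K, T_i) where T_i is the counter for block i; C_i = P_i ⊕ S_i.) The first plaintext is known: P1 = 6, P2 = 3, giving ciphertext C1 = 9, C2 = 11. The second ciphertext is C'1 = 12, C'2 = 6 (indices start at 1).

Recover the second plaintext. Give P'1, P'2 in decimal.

P'1 = 3, P'2 = 14

In CTR with a reused counter, both messages share the same keystream S_i, so C_i ⊕ C'_i = P_i ⊕ P'_i and thus P'_i = P_i ⊕ C_i ⊕ C'_i.
P'1: 6 ⊕ 9 ⊕ 12 = 3.
P'2: 3 ⊕ 11 ⊕ 6 = 14.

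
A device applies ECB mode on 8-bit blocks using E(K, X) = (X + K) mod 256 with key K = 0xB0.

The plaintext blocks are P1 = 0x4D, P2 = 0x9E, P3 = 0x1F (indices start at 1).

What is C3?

C3 = 0xCF

ECB encryption: C_i = E(K, P_i).
C3: E(K, 0x1F) = 0xCF.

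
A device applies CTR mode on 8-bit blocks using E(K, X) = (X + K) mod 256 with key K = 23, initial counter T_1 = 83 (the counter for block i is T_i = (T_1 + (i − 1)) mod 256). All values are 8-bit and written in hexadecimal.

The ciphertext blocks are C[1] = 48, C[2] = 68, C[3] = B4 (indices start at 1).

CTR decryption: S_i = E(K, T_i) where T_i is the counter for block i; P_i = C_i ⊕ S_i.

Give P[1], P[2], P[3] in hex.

P[1] = EE, P[2] = CF, P[3] = 1C

P[1]: T = 83, S = E(K, T) = A6; 48 ⊕ A6 = EE.
P[2]: T = 84, S = E(K, T) = A7; 68 ⊕ A7 = CF.
P[3]: T = 85, S = E(K, T) = A8; B4 ⊕ A8 = 1C.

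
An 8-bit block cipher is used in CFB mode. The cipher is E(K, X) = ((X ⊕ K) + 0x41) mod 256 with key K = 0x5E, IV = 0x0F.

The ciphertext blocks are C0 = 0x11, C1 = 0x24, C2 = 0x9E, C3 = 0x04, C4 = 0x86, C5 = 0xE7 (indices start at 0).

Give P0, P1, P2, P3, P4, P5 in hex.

CFB decryption: P_i = C_i ⊕ E(K, C_{i−1}), with C_{−1} = IV.
P0: E(K, 0x0F) = 0x92; 0x11 ⊕ 0x92 = 0x83.
P1: E(K, 0x11) = 0x90; 0x24 ⊕ 0x90 = 0xB4.
P2: E(K, 0x24) = 0xBB; 0x9E ⊕ 0xBB = 0x25.
P3: E(K, 0x9E) = 0x01; 0x04 ⊕ 0x01 = 0x05.
P4: E(K, 0x04) = 0x9B; 0x86 ⊕ 0x9B = 0x1D.
P5: E(K, 0x86) = 0x19; 0xE7 ⊕ 0x19 = 0xFE.

P0 = 0x83, P1 = 0xB4, P2 = 0x25, P3 = 0x05, P4 = 0x1D, P5 = 0xFE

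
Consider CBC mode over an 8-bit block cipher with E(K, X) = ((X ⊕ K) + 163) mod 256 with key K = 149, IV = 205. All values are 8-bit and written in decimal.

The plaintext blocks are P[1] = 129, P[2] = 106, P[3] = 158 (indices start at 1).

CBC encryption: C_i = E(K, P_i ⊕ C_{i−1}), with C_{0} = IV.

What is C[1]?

C[1] = 124

C[1]: P[1] ⊕ 205 = 76; E(K, 76) = 124.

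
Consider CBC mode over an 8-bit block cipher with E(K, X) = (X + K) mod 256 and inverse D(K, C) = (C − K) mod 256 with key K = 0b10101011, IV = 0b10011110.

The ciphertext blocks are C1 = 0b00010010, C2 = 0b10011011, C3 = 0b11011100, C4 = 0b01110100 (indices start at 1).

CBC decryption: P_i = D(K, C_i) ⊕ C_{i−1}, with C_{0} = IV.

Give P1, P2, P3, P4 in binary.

P1 = 0b11111001, P2 = 0b11100010, P3 = 0b10101010, P4 = 0b00010101

P1: D(K, 0b00010010) = 0b01100111; 0b01100111 ⊕ 0b10011110 = 0b11111001.
P2: D(K, 0b10011011) = 0b11110000; 0b11110000 ⊕ 0b00010010 = 0b11100010.
P3: D(K, 0b11011100) = 0b00110001; 0b00110001 ⊕ 0b10011011 = 0b10101010.
P4: D(K, 0b01110100) = 0b11001001; 0b11001001 ⊕ 0b11011100 = 0b00010101.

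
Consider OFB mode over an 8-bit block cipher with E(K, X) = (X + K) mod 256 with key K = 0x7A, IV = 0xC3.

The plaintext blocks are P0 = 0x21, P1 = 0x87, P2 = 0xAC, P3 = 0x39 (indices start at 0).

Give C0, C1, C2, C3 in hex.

C0 = 0x1C, C1 = 0x30, C2 = 0x9D, C3 = 0x92

OFB encryption: S_i = E(K, S_{i−1}) with S_{−1} = IV; C_i = P_i ⊕ S_i.
C0: S = E(K, 0xC3) = 0x3D; 0x21 ⊕ 0x3D = 0x1C.
C1: S = E(K, 0x3D) = 0xB7; 0x87 ⊕ 0xB7 = 0x30.
C2: S = E(K, 0xB7) = 0x31; 0xAC ⊕ 0x31 = 0x9D.
C3: S = E(K, 0x31) = 0xAB; 0x39 ⊕ 0xAB = 0x92.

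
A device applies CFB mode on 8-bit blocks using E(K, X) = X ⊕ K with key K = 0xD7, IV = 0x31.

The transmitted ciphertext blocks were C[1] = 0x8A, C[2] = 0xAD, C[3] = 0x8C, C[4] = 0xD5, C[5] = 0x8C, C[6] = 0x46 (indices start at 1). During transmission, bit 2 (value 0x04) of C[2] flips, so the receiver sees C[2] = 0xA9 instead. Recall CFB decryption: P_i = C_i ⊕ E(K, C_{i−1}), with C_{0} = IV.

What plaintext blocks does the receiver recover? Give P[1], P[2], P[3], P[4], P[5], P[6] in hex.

P[1] = 0x6C, P[2] = 0xF4, P[3] = 0xF2, P[4] = 0x8E, P[5] = 0x8E, P[6] = 0x1D

Only C[2] changed, to 0xA9. In CFB, a change in C_i flips the same bit in P_i and garbles P_{i+1}. Decrypting the received ciphertext:
P[1]: E(K, 0x31) = 0xE6; 0x8A ⊕ 0xE6 = 0x6C.
P[2]: E(K, 0x8A) = 0x5D; 0xA9 ⊕ 0x5D = 0xF4.
P[3]: E(K, 0xA9) = 0x7E; 0x8C ⊕ 0x7E = 0xF2.
P[4]: E(K, 0x8C) = 0x5B; 0xD5 ⊕ 0x5B = 0x8E.
P[5]: E(K, 0xD5) = 0x02; 0x8C ⊕ 0x02 = 0x8E.
P[6]: E(K, 0x8C) = 0x5B; 0x46 ⊕ 0x5B = 0x1D.
Blocks that differ from the original plaintext: P[2], P[3].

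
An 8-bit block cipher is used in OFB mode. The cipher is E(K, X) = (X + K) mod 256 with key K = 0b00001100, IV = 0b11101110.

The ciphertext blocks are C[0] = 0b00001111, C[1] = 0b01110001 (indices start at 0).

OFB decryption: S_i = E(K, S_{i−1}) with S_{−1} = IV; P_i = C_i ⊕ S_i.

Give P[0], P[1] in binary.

P[0] = 0b11110101, P[1] = 0b01110111

P[0]: S = E(K, 0b11101110) = 0b11111010; 0b00001111 ⊕ 0b11111010 = 0b11110101.
P[1]: S = E(K, 0b11111010) = 0b00000110; 0b01110001 ⊕ 0b00000110 = 0b01110111.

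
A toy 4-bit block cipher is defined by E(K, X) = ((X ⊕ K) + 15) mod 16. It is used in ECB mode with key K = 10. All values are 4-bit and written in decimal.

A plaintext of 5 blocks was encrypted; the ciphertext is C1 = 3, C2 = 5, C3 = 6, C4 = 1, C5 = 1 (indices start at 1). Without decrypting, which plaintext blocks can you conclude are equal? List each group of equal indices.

P4 = P5

ECB encrypts each block independently with the same key, so equal ciphertext blocks imply equal plaintext blocks.
C4 = C5 = 1, so P4 = P5.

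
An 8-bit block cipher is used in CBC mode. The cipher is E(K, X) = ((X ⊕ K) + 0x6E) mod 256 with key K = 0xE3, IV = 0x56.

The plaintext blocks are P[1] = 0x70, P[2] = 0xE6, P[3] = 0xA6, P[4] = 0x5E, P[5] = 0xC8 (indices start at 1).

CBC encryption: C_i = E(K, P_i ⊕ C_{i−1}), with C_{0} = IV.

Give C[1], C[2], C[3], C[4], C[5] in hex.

C[1] = 0x33, C[2] = 0xA4, C[3] = 0x4F, C[4] = 0x60, C[5] = 0xB9

C[1]: P[1] ⊕ 0x56 = 0x26; E(K, 0x26) = 0x33.
C[2]: P[2] ⊕ 0x33 = 0xD5; E(K, 0xD5) = 0xA4.
C[3]: P[3] ⊕ 0xA4 = 0x02; E(K, 0x02) = 0x4F.
C[4]: P[4] ⊕ 0x4F = 0x11; E(K, 0x11) = 0x60.
C[5]: P[5] ⊕ 0x60 = 0xA8; E(K, 0xA8) = 0xB9.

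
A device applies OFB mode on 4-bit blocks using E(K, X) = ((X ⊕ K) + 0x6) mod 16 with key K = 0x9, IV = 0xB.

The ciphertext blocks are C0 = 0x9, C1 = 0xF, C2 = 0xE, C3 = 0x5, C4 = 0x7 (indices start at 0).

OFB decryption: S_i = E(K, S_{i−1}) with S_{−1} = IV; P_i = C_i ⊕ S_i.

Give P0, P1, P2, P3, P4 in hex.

P0: S = E(K, 0xB) = 0x8; 0x9 ⊕ 0x8 = 0x1.
P1: S = E(K, 0x8) = 0x7; 0xF ⊕ 0x7 = 0x8.
P2: S = E(K, 0x7) = 0x4; 0xE ⊕ 0x4 = 0xA.
P3: S = E(K, 0x4) = 0x3; 0x5 ⊕ 0x3 = 0x6.
P4: S = E(K, 0x3) = 0x0; 0x7 ⊕ 0x0 = 0x7.

P0 = 0x1, P1 = 0x8, P2 = 0xA, P3 = 0x6, P4 = 0x7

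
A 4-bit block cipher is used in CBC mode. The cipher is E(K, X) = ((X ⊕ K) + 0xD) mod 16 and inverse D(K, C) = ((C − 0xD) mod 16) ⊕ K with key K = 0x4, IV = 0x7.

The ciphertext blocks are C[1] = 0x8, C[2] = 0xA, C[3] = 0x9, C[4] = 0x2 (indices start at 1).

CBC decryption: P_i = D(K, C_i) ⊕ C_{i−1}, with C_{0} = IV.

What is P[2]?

P[2]: D(K, 0xA) = 0x9; 0x9 ⊕ 0x8 = 0x1.

P[2] = 0x1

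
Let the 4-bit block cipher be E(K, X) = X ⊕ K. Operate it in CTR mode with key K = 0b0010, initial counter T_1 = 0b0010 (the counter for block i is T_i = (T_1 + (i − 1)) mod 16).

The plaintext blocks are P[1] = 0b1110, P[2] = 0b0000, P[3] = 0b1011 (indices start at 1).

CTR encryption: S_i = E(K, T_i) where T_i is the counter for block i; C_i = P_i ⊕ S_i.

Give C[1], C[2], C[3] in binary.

C[1]: T = 0b0010, S = E(K, T) = 0b0000; 0b1110 ⊕ 0b0000 = 0b1110.
C[2]: T = 0b0011, S = E(K, T) = 0b0001; 0b0000 ⊕ 0b0001 = 0b0001.
C[3]: T = 0b0100, S = E(K, T) = 0b0110; 0b1011 ⊕ 0b0110 = 0b1101.

C[1] = 0b1110, C[2] = 0b0001, C[3] = 0b1101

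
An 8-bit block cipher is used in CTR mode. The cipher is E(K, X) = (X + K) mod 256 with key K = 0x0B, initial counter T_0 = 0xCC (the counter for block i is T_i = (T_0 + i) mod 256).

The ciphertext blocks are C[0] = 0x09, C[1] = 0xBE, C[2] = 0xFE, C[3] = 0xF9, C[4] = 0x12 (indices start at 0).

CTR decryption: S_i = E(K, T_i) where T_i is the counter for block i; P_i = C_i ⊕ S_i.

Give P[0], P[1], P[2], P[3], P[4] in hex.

P[0] = 0xDE, P[1] = 0x66, P[2] = 0x27, P[3] = 0x23, P[4] = 0xC9

P[0]: T = 0xCC, S = E(K, T) = 0xD7; 0x09 ⊕ 0xD7 = 0xDE.
P[1]: T = 0xCD, S = E(K, T) = 0xD8; 0xBE ⊕ 0xD8 = 0x66.
P[2]: T = 0xCE, S = E(K, T) = 0xD9; 0xFE ⊕ 0xD9 = 0x27.
P[3]: T = 0xCF, S = E(K, T) = 0xDA; 0xF9 ⊕ 0xDA = 0x23.
P[4]: T = 0xD0, S = E(K, T) = 0xDB; 0x12 ⊕ 0xDB = 0xC9.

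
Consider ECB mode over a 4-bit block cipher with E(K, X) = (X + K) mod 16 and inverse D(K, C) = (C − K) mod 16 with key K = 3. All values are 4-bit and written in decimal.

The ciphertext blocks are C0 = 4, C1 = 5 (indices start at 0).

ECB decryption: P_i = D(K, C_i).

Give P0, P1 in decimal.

P0 = 1, P1 = 2

P0: D(K, 4) = 1.
P1: D(K, 5) = 2.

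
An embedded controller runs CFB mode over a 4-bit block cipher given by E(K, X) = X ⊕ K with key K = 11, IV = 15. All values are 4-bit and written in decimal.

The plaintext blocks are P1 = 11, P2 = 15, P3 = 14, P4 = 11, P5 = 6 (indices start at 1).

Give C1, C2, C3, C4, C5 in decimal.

CFB encryption: C_i = P_i ⊕ E(K, C_{i−1}), with C_{0} = IV.
C1: E(K, 15) = 4; 11 ⊕ 4 = 15.
C2: E(K, 15) = 4; 15 ⊕ 4 = 11.
C3: E(K, 11) = 0; 14 ⊕ 0 = 14.
C4: E(K, 14) = 5; 11 ⊕ 5 = 14.
C5: E(K, 14) = 5; 6 ⊕ 5 = 3.

C1 = 15, C2 = 11, C3 = 14, C4 = 14, C5 = 3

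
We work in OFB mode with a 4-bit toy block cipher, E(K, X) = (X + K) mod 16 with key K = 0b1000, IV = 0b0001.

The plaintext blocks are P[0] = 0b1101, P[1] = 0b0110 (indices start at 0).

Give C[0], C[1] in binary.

C[0] = 0b0100, C[1] = 0b0111

OFB encryption: S_i = E(K, S_{i−1}) with S_{−1} = IV; C_i = P_i ⊕ S_i.
C[0]: S = E(K, 0b0001) = 0b1001; 0b1101 ⊕ 0b1001 = 0b0100.
C[1]: S = E(K, 0b1001) = 0b0001; 0b0110 ⊕ 0b0001 = 0b0111.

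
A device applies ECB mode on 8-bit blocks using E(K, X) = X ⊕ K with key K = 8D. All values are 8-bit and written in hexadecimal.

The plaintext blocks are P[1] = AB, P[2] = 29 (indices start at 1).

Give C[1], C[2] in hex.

C[1] = 26, C[2] = A4

ECB encryption: C_i = E(K, P_i).
C[1]: E(K, AB) = 26.
C[2]: E(K, 29) = A4.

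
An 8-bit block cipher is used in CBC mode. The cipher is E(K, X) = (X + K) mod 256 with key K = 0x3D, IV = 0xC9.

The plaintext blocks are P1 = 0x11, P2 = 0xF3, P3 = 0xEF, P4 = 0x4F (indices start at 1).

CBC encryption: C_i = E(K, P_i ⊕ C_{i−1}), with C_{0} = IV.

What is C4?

C1: P1 ⊕ 0xC9 = 0xD8; E(K, 0xD8) = 0x15.
C2: P2 ⊕ 0x15 = 0xE6; E(K, 0xE6) = 0x23.
C3: P3 ⊕ 0x23 = 0xCC; E(K, 0xCC) = 0x09.
C4: P4 ⊕ 0x09 = 0x46; E(K, 0x46) = 0x83.

C4 = 0x83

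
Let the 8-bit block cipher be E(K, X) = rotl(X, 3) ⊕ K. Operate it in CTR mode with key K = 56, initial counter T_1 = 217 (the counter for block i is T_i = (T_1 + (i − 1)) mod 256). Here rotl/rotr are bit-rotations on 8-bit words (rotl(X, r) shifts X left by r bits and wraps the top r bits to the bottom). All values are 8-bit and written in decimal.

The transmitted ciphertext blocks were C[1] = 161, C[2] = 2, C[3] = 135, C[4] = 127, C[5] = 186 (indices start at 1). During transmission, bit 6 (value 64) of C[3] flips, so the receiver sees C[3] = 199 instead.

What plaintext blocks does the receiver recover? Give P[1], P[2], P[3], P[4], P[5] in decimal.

CTR decryption: S_i = E(K, T_i) where T_i is the counter for block i; P_i = C_i ⊕ S_i.
Only C[3] changed, to 199. In CTR, a change in C_i flips the same bit in P_i only; the keystream is unaffected. Decrypting the received ciphertext:
P[1]: T = 217, S = E(K, T) = 246; 161 ⊕ 246 = 87.
P[2]: T = 218, S = E(K, T) = 238; 2 ⊕ 238 = 236.
P[3]: T = 219, S = E(K, T) = 230; 199 ⊕ 230 = 33.
P[4]: T = 220, S = E(K, T) = 222; 127 ⊕ 222 = 161.
P[5]: T = 221, S = E(K, T) = 214; 186 ⊕ 214 = 108.
Blocks that differ from the original plaintext: P[3].

P[1] = 87, P[2] = 236, P[3] = 33, P[4] = 161, P[5] = 108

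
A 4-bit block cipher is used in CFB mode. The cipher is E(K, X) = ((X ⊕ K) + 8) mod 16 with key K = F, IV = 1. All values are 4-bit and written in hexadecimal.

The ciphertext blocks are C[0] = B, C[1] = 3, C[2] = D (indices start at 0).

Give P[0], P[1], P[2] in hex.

P[0] = D, P[1] = F, P[2] = 9

CFB decryption: P_i = C_i ⊕ E(K, C_{i−1}), with C_{−1} = IV.
P[0]: E(K, 1) = 6; B ⊕ 6 = D.
P[1]: E(K, B) = C; 3 ⊕ C = F.
P[2]: E(K, 3) = 4; D ⊕ 4 = 9.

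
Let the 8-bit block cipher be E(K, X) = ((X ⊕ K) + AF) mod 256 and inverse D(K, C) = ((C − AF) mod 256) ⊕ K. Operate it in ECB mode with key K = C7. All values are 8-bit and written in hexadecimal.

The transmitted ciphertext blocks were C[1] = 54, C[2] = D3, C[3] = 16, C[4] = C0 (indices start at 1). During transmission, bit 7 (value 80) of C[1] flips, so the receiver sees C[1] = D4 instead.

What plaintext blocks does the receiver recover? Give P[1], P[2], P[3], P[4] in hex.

ECB decryption: P_i = D(K, C_i).
Only C[1] changed, to D4. In ECB, a change in C_i affects only P_i. Decrypting the received ciphertext:
P[1]: D(K, D4) = E2.
P[2]: D(K, D3) = E3.
P[3]: D(K, 16) = A0.
P[4]: D(K, C0) = D6.
Blocks that differ from the original plaintext: P[1].

P[1] = E2, P[2] = E3, P[3] = A0, P[4] = D6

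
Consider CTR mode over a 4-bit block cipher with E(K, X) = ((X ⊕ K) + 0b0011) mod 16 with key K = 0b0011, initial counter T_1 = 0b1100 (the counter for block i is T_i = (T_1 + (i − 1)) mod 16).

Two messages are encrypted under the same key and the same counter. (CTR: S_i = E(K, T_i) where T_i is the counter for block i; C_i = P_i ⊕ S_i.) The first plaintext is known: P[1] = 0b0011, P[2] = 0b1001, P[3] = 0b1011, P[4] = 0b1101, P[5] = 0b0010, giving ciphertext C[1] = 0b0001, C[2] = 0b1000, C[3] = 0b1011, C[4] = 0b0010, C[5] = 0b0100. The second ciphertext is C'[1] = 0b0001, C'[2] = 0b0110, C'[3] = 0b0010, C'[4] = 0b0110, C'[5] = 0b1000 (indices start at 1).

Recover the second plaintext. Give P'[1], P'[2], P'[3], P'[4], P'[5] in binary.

In CTR with a reused counter, both messages share the same keystream S_i, so C_i ⊕ C'_i = P_i ⊕ P'_i and thus P'_i = P_i ⊕ C_i ⊕ C'_i.
P'[1]: 0b0011 ⊕ 0b0001 ⊕ 0b0001 = 0b0011.
P'[2]: 0b1001 ⊕ 0b1000 ⊕ 0b0110 = 0b0111.
P'[3]: 0b1011 ⊕ 0b1011 ⊕ 0b0010 = 0b0010.
P'[4]: 0b1101 ⊕ 0b0010 ⊕ 0b0110 = 0b1001.
P'[5]: 0b0010 ⊕ 0b0100 ⊕ 0b1000 = 0b1110.

P'[1] = 0b0011, P'[2] = 0b0111, P'[3] = 0b0010, P'[4] = 0b1001, P'[5] = 0b1110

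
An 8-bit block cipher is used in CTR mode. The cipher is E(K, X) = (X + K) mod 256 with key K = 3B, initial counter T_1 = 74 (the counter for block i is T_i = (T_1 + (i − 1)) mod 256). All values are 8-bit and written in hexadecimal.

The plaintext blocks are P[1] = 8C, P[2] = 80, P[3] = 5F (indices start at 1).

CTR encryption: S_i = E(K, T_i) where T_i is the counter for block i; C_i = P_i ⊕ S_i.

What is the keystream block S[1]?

C[1]: T = 74, S = E(K, T) = AF; 8C ⊕ AF = 23.
So S[1] = AF.

AF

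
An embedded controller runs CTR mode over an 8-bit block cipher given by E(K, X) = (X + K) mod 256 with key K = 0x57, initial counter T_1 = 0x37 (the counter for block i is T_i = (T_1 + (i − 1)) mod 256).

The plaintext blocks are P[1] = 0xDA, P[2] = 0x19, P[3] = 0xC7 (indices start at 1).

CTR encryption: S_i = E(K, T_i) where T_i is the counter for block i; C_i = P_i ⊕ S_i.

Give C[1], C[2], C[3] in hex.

C[1] = 0x54, C[2] = 0x96, C[3] = 0x57

C[1]: T = 0x37, S = E(K, T) = 0x8E; 0xDA ⊕ 0x8E = 0x54.
C[2]: T = 0x38, S = E(K, T) = 0x8F; 0x19 ⊕ 0x8F = 0x96.
C[3]: T = 0x39, S = E(K, T) = 0x90; 0xC7 ⊕ 0x90 = 0x57.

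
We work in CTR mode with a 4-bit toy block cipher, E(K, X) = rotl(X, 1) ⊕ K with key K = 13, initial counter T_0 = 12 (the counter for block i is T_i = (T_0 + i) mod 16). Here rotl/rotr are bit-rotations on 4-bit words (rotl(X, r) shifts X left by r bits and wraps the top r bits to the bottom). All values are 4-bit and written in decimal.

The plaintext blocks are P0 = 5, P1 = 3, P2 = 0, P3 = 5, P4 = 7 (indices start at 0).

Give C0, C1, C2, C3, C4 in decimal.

C0 = 1, C1 = 5, C2 = 0, C3 = 7, C4 = 10

CTR encryption: S_i = E(K, T_i) where T_i is the counter for block i; C_i = P_i ⊕ S_i.
C0: T = 12, S = E(K, T) = 4; 5 ⊕ 4 = 1.
C1: T = 13, S = E(K, T) = 6; 3 ⊕ 6 = 5.
C2: T = 14, S = E(K, T) = 0; 0 ⊕ 0 = 0.
C3: T = 15, S = E(K, T) = 2; 5 ⊕ 2 = 7.
C4: T = 0, S = E(K, T) = 13; 7 ⊕ 13 = 10.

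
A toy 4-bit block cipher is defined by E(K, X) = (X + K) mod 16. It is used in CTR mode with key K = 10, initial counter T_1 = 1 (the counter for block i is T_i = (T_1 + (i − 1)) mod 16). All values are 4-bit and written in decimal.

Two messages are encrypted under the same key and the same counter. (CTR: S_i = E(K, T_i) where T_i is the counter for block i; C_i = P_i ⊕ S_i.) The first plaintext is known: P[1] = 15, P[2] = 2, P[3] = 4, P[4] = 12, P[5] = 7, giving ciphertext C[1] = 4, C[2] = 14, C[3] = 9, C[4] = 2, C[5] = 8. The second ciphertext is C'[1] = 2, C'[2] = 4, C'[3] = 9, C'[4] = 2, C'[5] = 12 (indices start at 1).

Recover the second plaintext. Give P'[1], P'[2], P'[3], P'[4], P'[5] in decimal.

In CTR with a reused counter, both messages share the same keystream S_i, so C_i ⊕ C'_i = P_i ⊕ P'_i and thus P'_i = P_i ⊕ C_i ⊕ C'_i.
P'[1]: 15 ⊕ 4 ⊕ 2 = 9.
P'[2]: 2 ⊕ 14 ⊕ 4 = 8.
P'[3]: 4 ⊕ 9 ⊕ 9 = 4.
P'[4]: 12 ⊕ 2 ⊕ 2 = 12.
P'[5]: 7 ⊕ 8 ⊕ 12 = 3.

P'[1] = 9, P'[2] = 8, P'[3] = 4, P'[4] = 12, P'[5] = 3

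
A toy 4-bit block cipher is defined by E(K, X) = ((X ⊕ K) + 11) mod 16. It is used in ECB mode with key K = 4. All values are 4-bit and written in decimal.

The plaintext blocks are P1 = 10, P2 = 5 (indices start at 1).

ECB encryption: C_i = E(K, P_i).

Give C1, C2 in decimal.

C1: E(K, 10) = 9.
C2: E(K, 5) = 12.

C1 = 9, C2 = 12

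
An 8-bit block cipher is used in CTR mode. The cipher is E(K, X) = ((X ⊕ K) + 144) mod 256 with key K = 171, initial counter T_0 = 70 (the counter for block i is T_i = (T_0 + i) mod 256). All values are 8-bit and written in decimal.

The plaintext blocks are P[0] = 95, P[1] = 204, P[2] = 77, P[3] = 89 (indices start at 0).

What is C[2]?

CTR encryption: S_i = E(K, T_i) where T_i is the counter for block i; C_i = P_i ⊕ S_i.
C[0]: T = 70, S = E(K, T) = 125; 95 ⊕ 125 = 34.
C[1]: T = 71, S = E(K, T) = 124; 204 ⊕ 124 = 176.
C[2]: T = 72, S = E(K, T) = 115; 77 ⊕ 115 = 62.

C[2] = 62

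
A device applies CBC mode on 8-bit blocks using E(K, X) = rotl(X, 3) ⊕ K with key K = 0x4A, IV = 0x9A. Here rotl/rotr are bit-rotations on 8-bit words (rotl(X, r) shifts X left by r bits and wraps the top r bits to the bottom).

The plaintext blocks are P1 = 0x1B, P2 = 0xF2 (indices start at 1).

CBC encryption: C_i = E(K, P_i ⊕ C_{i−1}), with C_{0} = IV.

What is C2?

C2 = 0xEF

C1: P1 ⊕ 0x9A = 0x81; E(K, 0x81) = 0x46.
C2: P2 ⊕ 0x46 = 0xB4; E(K, 0xB4) = 0xEF.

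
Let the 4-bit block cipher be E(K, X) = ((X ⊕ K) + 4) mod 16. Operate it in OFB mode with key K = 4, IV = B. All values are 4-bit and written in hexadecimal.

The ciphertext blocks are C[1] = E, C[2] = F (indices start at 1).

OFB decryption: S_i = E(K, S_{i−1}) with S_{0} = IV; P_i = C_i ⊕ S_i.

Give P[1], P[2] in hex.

P[1] = D, P[2] = 4

P[1]: S = E(K, B) = 3; E ⊕ 3 = D.
P[2]: S = E(K, 3) = B; F ⊕ B = 4.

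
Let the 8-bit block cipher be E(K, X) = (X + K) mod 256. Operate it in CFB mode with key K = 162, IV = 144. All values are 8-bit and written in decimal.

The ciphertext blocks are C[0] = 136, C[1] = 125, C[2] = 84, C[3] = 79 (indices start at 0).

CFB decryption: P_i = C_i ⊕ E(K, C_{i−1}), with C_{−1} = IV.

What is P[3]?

P[3]: E(K, 84) = 246; 79 ⊕ 246 = 185.

P[3] = 185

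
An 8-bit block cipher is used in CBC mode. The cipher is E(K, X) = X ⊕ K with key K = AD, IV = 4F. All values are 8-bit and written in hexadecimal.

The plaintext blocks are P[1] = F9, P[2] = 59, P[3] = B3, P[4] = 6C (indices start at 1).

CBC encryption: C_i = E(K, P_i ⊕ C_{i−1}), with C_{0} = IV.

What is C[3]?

C[3] = F1

C[1]: P[1] ⊕ 4F = B6; E(K, B6) = 1B.
C[2]: P[2] ⊕ 1B = 42; E(K, 42) = EF.
C[3]: P[3] ⊕ EF = 5C; E(K, 5C) = F1.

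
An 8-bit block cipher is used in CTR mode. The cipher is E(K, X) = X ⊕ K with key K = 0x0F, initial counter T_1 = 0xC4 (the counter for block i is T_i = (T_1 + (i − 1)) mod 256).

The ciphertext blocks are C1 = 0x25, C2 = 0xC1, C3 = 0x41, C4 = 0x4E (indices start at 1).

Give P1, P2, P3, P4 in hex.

CTR decryption: S_i = E(K, T_i) where T_i is the counter for block i; P_i = C_i ⊕ S_i.
P1: T = 0xC4, S = E(K, T) = 0xCB; 0x25 ⊕ 0xCB = 0xEE.
P2: T = 0xC5, S = E(K, T) = 0xCA; 0xC1 ⊕ 0xCA = 0x0B.
P3: T = 0xC6, S = E(K, T) = 0xC9; 0x41 ⊕ 0xC9 = 0x88.
P4: T = 0xC7, S = E(K, T) = 0xC8; 0x4E ⊕ 0xC8 = 0x86.

P1 = 0xEE, P2 = 0x0B, P3 = 0x88, P4 = 0x86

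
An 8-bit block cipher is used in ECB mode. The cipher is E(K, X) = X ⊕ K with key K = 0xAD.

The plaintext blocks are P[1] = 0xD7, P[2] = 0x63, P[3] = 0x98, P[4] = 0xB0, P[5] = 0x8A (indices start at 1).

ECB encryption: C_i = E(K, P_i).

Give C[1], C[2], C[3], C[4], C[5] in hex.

C[1] = 0x7A, C[2] = 0xCE, C[3] = 0x35, C[4] = 0x1D, C[5] = 0x27

C[1]: E(K, 0xD7) = 0x7A.
C[2]: E(K, 0x63) = 0xCE.
C[3]: E(K, 0x98) = 0x35.
C[4]: E(K, 0xB0) = 0x1D.
C[5]: E(K, 0x8A) = 0x27.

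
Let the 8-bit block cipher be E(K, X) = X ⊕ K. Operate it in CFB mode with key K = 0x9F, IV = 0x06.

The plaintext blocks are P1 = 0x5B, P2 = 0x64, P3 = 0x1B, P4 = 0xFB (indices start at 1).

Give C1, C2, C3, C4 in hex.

C1 = 0xC2, C2 = 0x39, C3 = 0xBD, C4 = 0xD9

CFB encryption: C_i = P_i ⊕ E(K, C_{i−1}), with C_{0} = IV.
C1: E(K, 0x06) = 0x99; 0x5B ⊕ 0x99 = 0xC2.
C2: E(K, 0xC2) = 0x5D; 0x64 ⊕ 0x5D = 0x39.
C3: E(K, 0x39) = 0xA6; 0x1B ⊕ 0xA6 = 0xBD.
C4: E(K, 0xBD) = 0x22; 0xFB ⊕ 0x22 = 0xD9.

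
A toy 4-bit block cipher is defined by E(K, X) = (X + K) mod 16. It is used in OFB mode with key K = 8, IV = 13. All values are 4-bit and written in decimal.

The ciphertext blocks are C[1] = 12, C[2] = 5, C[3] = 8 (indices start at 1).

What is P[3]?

P[3] = 13

OFB decryption: S_i = E(K, S_{i−1}) with S_{0} = IV; P_i = C_i ⊕ S_i.
P[1]: S = E(K, 13) = 5; 12 ⊕ 5 = 9.
P[2]: S = E(K, 5) = 13; 5 ⊕ 13 = 8.
P[3]: S = E(K, 13) = 5; 8 ⊕ 5 = 13.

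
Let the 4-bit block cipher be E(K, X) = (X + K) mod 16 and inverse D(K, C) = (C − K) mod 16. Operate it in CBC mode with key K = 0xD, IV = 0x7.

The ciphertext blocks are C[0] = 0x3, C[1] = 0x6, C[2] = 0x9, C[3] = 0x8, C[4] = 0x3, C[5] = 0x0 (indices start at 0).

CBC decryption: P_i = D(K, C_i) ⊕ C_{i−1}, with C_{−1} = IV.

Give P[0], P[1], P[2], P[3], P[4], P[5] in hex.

P[0] = 0x1, P[1] = 0xA, P[2] = 0xA, P[3] = 0x2, P[4] = 0xE, P[5] = 0x0

P[0]: D(K, 0x3) = 0x6; 0x6 ⊕ 0x7 = 0x1.
P[1]: D(K, 0x6) = 0x9; 0x9 ⊕ 0x3 = 0xA.
P[2]: D(K, 0x9) = 0xC; 0xC ⊕ 0x6 = 0xA.
P[3]: D(K, 0x8) = 0xB; 0xB ⊕ 0x9 = 0x2.
P[4]: D(K, 0x3) = 0x6; 0x6 ⊕ 0x8 = 0xE.
P[5]: D(K, 0x0) = 0x3; 0x3 ⊕ 0x3 = 0x0.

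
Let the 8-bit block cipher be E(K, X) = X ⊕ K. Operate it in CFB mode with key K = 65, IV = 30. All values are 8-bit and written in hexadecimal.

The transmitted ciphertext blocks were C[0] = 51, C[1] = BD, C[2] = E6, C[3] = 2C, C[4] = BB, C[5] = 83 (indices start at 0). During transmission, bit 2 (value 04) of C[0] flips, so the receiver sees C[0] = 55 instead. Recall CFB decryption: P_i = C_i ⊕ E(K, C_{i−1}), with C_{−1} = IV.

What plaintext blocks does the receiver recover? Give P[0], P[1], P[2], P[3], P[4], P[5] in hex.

P[0] = 00, P[1] = 8D, P[2] = 3E, P[3] = AF, P[4] = F2, P[5] = 5D

Only C[0] changed, to 55. In CFB, a change in C_i flips the same bit in P_i and garbles P_{i+1}. Decrypting the received ciphertext:
P[0]: E(K, 30) = 55; 55 ⊕ 55 = 00.
P[1]: E(K, 55) = 30; BD ⊕ 30 = 8D.
P[2]: E(K, BD) = D8; E6 ⊕ D8 = 3E.
P[3]: E(K, E6) = 83; 2C ⊕ 83 = AF.
P[4]: E(K, 2C) = 49; BB ⊕ 49 = F2.
P[5]: E(K, BB) = DE; 83 ⊕ DE = 5D.
Blocks that differ from the original plaintext: P[0], P[1].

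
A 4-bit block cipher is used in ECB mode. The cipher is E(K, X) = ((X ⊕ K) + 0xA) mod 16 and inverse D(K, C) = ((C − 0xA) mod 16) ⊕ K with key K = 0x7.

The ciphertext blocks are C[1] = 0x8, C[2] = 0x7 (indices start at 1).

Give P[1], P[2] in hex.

P[1] = 0x9, P[2] = 0xA

ECB decryption: P_i = D(K, C_i).
P[1]: D(K, 0x8) = 0x9.
P[2]: D(K, 0x7) = 0xA.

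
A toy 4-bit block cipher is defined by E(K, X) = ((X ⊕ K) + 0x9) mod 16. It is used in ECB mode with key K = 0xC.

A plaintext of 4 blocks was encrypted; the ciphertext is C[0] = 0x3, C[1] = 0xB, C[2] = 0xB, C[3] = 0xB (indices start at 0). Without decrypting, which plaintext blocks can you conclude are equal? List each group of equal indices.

P[1] = P[2] = P[3]

ECB encrypts each block independently with the same key, so equal ciphertext blocks imply equal plaintext blocks.
C[1] = C[2] = C[3] = 0xB, so P[1] = P[2] = P[3].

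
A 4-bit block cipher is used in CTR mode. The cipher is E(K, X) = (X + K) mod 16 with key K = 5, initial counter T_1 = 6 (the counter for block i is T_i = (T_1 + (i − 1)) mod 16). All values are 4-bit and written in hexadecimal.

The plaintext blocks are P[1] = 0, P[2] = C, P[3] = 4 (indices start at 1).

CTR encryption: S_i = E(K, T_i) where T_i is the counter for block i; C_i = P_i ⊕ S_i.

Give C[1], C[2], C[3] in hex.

C[1] = B, C[2] = 0, C[3] = 9

C[1]: T = 6, S = E(K, T) = B; 0 ⊕ B = B.
C[2]: T = 7, S = E(K, T) = C; C ⊕ C = 0.
C[3]: T = 8, S = E(K, T) = D; 4 ⊕ D = 9.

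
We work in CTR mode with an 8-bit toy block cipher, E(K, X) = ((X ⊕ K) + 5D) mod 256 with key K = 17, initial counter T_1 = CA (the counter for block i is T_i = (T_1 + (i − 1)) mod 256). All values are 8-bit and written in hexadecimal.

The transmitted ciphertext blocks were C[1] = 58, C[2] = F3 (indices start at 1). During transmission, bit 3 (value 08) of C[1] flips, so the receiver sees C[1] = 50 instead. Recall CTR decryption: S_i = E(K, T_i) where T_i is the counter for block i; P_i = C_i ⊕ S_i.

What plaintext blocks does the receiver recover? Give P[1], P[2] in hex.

Only C[1] changed, to 50. In CTR, a change in C_i flips the same bit in P_i only; the keystream is unaffected. Decrypting the received ciphertext:
P[1]: T = CA, S = E(K, T) = 3A; 50 ⊕ 3A = 6A.
P[2]: T = CB, S = E(K, T) = 39; F3 ⊕ 39 = CA.
Blocks that differ from the original plaintext: P[1].

P[1] = 6A, P[2] = CA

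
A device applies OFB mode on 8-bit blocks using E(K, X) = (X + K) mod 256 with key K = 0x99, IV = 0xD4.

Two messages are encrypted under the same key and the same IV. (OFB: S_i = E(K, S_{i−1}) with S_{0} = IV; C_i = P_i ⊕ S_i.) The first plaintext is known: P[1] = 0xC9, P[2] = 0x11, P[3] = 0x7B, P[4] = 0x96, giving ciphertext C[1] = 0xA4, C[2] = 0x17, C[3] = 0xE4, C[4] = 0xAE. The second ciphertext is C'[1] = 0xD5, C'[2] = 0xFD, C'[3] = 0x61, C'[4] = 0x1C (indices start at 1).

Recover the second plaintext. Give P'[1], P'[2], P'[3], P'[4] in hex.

In OFB with a reused IV, both messages share the same keystream S_i, so C_i ⊕ C'_i = P_i ⊕ P'_i and thus P'_i = P_i ⊕ C_i ⊕ C'_i.
P'[1]: 0xC9 ⊕ 0xA4 ⊕ 0xD5 = 0xB8.
P'[2]: 0x11 ⊕ 0x17 ⊕ 0xFD = 0xFB.
P'[3]: 0x7B ⊕ 0xE4 ⊕ 0x61 = 0xFE.
P'[4]: 0x96 ⊕ 0xAE ⊕ 0x1C = 0x24.

P'[1] = 0xB8, P'[2] = 0xFB, P'[3] = 0xFE, P'[4] = 0x24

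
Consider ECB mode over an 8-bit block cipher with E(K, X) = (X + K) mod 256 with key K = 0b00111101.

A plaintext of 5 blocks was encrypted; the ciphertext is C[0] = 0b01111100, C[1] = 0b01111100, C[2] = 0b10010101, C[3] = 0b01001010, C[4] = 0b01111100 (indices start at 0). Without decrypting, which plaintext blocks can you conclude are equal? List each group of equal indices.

P[0] = P[1] = P[4]

ECB encrypts each block independently with the same key, so equal ciphertext blocks imply equal plaintext blocks.
C[0] = C[1] = C[4] = 0b01111100, so P[0] = P[1] = P[4].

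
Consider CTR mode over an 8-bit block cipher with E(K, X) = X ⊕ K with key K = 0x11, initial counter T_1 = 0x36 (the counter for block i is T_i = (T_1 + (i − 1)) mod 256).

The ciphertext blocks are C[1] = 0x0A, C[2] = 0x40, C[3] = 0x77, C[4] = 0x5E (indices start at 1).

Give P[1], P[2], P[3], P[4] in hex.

CTR decryption: S_i = E(K, T_i) where T_i is the counter for block i; P_i = C_i ⊕ S_i.
P[1]: T = 0x36, S = E(K, T) = 0x27; 0x0A ⊕ 0x27 = 0x2D.
P[2]: T = 0x37, S = E(K, T) = 0x26; 0x40 ⊕ 0x26 = 0x66.
P[3]: T = 0x38, S = E(K, T) = 0x29; 0x77 ⊕ 0x29 = 0x5E.
P[4]: T = 0x39, S = E(K, T) = 0x28; 0x5E ⊕ 0x28 = 0x76.

P[1] = 0x2D, P[2] = 0x66, P[3] = 0x5E, P[4] = 0x76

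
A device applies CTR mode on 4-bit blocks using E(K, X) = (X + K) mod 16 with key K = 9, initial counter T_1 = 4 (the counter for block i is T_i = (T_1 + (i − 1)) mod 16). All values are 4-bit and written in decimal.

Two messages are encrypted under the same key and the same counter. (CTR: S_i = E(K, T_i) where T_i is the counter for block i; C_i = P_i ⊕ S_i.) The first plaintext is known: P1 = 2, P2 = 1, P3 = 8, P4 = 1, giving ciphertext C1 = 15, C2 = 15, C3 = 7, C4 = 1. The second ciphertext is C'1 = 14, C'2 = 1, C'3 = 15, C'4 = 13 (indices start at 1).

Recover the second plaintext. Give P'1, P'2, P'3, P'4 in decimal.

In CTR with a reused counter, both messages share the same keystream S_i, so C_i ⊕ C'_i = P_i ⊕ P'_i and thus P'_i = P_i ⊕ C_i ⊕ C'_i.
P'1: 2 ⊕ 15 ⊕ 14 = 3.
P'2: 1 ⊕ 15 ⊕ 1 = 15.
P'3: 8 ⊕ 7 ⊕ 15 = 0.
P'4: 1 ⊕ 1 ⊕ 13 = 13.

P'1 = 3, P'2 = 15, P'3 = 0, P'4 = 13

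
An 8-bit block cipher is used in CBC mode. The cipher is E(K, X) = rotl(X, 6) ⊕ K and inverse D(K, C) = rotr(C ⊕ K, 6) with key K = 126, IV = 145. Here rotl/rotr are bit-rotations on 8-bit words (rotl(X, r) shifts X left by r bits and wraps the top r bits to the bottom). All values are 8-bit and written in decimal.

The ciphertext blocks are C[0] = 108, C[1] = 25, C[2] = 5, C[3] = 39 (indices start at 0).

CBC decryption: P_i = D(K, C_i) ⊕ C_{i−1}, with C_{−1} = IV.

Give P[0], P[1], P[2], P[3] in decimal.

P[0] = 217, P[1] = 241, P[2] = 244, P[3] = 96

P[0]: D(K, 108) = 72; 72 ⊕ 145 = 217.
P[1]: D(K, 25) = 157; 157 ⊕ 108 = 241.
P[2]: D(K, 5) = 237; 237 ⊕ 25 = 244.
P[3]: D(K, 39) = 101; 101 ⊕ 5 = 96.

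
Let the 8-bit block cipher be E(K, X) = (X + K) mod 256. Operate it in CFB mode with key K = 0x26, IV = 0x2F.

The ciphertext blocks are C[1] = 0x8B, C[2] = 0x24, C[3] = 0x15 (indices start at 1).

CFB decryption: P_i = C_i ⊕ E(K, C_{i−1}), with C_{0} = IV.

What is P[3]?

P[3] = 0x5F

P[3]: E(K, 0x24) = 0x4A; 0x15 ⊕ 0x4A = 0x5F.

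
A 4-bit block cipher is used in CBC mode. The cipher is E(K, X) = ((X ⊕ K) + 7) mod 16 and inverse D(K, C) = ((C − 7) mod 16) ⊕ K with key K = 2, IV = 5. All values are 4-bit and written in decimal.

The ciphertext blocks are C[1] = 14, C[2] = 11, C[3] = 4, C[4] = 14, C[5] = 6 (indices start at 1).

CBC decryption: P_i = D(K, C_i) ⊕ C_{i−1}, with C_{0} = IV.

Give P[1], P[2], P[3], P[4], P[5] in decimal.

P[1]: D(K, 14) = 5; 5 ⊕ 5 = 0.
P[2]: D(K, 11) = 6; 6 ⊕ 14 = 8.
P[3]: D(K, 4) = 15; 15 ⊕ 11 = 4.
P[4]: D(K, 14) = 5; 5 ⊕ 4 = 1.
P[5]: D(K, 6) = 13; 13 ⊕ 14 = 3.

P[1] = 0, P[2] = 8, P[3] = 4, P[4] = 1, P[5] = 3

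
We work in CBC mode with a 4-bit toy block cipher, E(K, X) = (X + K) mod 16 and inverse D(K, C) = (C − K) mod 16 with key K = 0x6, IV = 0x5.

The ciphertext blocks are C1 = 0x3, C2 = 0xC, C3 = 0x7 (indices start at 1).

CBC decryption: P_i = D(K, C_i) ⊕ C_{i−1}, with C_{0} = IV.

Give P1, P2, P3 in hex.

P1 = 0x8, P2 = 0x5, P3 = 0xD

P1: D(K, 0x3) = 0xD; 0xD ⊕ 0x5 = 0x8.
P2: D(K, 0xC) = 0x6; 0x6 ⊕ 0x3 = 0x5.
P3: D(K, 0x7) = 0x1; 0x1 ⊕ 0xC = 0xD.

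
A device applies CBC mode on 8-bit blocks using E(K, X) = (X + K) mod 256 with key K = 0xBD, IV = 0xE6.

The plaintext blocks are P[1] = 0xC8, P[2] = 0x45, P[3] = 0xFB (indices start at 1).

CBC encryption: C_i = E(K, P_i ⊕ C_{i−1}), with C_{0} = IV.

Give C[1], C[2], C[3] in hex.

C[1] = 0xEB, C[2] = 0x6B, C[3] = 0x4D

C[1]: P[1] ⊕ 0xE6 = 0x2E; E(K, 0x2E) = 0xEB.
C[2]: P[2] ⊕ 0xEB = 0xAE; E(K, 0xAE) = 0x6B.
C[3]: P[3] ⊕ 0x6B = 0x90; E(K, 0x90) = 0x4D.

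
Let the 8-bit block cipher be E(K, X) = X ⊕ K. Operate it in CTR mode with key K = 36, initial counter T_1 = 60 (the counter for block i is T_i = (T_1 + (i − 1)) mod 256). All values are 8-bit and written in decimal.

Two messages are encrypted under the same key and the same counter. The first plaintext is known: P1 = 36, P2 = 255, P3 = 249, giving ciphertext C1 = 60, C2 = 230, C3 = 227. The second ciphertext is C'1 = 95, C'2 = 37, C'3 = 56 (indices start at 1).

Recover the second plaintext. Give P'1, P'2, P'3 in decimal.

P'1 = 71, P'2 = 60, P'3 = 34

In CTR with a reused counter, both messages share the same keystream S_i, so C_i ⊕ C'_i = P_i ⊕ P'_i and thus P'_i = P_i ⊕ C_i ⊕ C'_i.
P'1: 36 ⊕ 60 ⊕ 95 = 71.
P'2: 255 ⊕ 230 ⊕ 37 = 60.
P'3: 249 ⊕ 227 ⊕ 56 = 34.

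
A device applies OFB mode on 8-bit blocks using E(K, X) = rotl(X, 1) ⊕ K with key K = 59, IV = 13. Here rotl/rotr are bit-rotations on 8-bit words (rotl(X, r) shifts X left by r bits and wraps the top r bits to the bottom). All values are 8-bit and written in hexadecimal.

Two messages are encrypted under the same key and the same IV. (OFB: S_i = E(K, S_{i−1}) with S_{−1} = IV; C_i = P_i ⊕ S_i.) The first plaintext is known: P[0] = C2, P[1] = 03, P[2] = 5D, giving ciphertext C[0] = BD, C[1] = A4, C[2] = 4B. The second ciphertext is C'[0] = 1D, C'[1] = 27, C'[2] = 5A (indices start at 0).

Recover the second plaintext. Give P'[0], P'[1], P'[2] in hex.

In OFB with a reused IV, both messages share the same keystream S_i, so C_i ⊕ C'_i = P_i ⊕ P'_i and thus P'_i = P_i ⊕ C_i ⊕ C'_i.
P'[0]: C2 ⊕ BD ⊕ 1D = 62.
P'[1]: 03 ⊕ A4 ⊕ 27 = 80.
P'[2]: 5D ⊕ 4B ⊕ 5A = 4C.

P'[0] = 62, P'[1] = 80, P'[2] = 4C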